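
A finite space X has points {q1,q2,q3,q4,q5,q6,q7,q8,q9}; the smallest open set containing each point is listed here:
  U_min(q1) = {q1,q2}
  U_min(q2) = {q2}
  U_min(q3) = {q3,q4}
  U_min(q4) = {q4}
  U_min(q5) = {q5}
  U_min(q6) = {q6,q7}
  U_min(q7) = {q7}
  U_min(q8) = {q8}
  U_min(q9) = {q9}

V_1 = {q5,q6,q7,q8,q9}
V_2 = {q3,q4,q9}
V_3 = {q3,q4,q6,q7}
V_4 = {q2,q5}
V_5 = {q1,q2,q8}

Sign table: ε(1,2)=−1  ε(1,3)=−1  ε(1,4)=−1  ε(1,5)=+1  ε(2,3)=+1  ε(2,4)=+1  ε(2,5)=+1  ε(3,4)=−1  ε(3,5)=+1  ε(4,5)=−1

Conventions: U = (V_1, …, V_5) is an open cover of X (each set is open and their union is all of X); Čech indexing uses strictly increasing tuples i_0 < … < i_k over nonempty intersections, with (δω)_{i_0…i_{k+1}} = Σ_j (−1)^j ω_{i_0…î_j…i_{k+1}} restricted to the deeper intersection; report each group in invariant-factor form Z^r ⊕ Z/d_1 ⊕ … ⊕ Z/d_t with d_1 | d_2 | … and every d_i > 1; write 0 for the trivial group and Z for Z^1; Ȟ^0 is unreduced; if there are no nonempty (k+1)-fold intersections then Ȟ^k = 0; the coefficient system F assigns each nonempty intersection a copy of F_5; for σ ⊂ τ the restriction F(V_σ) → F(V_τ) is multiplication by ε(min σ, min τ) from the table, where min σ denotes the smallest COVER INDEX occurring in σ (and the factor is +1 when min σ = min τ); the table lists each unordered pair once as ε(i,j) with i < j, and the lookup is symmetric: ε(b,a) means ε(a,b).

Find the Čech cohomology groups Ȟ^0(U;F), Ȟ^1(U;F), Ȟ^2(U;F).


cover nerve:
  V12={q9} V13={q6,q7} V14={q5} V15={q8} V23={q3,q4} V45={q2}
C dims 5,6; δ0: rk_F5 4
Ȟ^0: (5−4)−0=1 ⇒ Z/5
Ȟ^1: (6−0)−4=2 ⇒ Z/5 ⊕ Z/5
Ȟ^2: (0−0)−0=0 ⇒ 0

Ȟ^0 ≅ Z/5, Ȟ^1 ≅ Z/5 ⊕ Z/5, Ȟ^2 ≅ 0


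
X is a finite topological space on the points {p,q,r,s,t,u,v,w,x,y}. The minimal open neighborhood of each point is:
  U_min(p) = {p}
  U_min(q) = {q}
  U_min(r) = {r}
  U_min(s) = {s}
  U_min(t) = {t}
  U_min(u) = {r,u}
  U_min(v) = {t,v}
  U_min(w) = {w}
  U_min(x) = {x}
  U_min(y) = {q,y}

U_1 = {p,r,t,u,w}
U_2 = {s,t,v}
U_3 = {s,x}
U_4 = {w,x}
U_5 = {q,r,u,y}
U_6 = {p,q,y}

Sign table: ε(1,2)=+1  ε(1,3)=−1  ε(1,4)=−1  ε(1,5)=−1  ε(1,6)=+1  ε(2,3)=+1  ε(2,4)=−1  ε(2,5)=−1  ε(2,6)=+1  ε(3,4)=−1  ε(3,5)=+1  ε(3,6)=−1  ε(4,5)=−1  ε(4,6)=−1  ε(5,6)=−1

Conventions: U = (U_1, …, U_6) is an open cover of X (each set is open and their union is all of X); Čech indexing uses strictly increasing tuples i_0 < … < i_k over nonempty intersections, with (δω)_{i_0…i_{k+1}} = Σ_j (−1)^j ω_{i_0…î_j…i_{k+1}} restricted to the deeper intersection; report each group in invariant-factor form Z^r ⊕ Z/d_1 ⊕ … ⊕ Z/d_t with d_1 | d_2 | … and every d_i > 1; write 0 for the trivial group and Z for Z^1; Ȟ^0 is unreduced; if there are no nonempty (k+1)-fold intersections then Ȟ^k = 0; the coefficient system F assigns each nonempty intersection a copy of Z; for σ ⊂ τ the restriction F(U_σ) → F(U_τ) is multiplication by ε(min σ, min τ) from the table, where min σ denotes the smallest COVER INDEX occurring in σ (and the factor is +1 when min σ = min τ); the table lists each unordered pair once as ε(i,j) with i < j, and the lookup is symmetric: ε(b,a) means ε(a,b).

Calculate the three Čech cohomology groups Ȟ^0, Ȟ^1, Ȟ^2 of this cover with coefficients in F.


Ȟ^0 = Z, Ȟ^1 = Z^2 and Ȟ^2 = 0

nerve simplices:
  U12={t} U14={w} U15={r,u} U16={p} U23={s} U34={x} U56={q,y}
C dims 6,7; δ0: rk 5, SNF 1^5
degree 0: 6−5−0 = 1 → Ȟ^0 ≅ Z
degree 1: 7−0−5 = 2 → Ȟ^1 ≅ Z^2
degree 2: 0−0−0 = 0 → Ȟ^2 ≅ 0


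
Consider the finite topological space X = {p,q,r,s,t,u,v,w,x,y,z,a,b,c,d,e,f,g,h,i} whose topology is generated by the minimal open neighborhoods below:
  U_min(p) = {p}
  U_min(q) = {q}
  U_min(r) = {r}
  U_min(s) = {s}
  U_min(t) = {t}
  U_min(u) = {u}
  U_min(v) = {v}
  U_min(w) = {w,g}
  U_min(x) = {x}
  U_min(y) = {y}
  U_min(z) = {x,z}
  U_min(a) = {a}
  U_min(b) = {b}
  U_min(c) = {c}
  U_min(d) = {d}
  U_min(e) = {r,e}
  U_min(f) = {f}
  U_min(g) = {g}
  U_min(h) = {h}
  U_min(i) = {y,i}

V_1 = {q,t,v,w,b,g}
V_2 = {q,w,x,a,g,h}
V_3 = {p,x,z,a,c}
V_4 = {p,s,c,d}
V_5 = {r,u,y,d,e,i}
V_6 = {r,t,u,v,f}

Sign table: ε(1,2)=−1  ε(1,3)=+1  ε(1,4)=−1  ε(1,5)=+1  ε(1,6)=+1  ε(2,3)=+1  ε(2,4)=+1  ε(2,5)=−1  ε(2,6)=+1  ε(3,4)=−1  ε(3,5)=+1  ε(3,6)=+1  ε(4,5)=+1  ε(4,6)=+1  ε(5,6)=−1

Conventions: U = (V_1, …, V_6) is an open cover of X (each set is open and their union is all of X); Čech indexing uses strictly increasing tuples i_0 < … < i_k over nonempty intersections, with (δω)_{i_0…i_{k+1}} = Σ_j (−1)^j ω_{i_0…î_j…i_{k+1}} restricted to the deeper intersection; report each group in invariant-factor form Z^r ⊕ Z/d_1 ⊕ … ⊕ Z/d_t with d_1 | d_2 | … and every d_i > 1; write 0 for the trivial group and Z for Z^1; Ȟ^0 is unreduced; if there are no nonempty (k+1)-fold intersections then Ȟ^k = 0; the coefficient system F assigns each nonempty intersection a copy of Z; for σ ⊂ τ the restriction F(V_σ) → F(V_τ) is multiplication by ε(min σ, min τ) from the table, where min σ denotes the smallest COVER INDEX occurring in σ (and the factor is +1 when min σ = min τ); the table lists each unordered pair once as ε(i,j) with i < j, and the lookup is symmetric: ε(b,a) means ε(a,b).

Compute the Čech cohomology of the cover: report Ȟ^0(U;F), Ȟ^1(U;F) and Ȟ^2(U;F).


intersection data:
  V12={q,w,g} V16={t,v} V23={x,a} V34={p,c} V45={d} V56={r,u}
C dims 6,6; δ0: rk 6, SNF 1^5·2
Ȟ^0 = (6 − 6) − 0 = 0, so Ȟ^0 ≅ 0
Ȟ^1 = (6 − 0) − 6 = 0 plus torsion [2], so Ȟ^1 ≅ Z/2
Ȟ^2 = (0 − 0) − 0 = 0, so Ȟ^2 ≅ 0

Ȟ^0 = 0, Ȟ^1 = Z/2, Ȟ^2 = 0


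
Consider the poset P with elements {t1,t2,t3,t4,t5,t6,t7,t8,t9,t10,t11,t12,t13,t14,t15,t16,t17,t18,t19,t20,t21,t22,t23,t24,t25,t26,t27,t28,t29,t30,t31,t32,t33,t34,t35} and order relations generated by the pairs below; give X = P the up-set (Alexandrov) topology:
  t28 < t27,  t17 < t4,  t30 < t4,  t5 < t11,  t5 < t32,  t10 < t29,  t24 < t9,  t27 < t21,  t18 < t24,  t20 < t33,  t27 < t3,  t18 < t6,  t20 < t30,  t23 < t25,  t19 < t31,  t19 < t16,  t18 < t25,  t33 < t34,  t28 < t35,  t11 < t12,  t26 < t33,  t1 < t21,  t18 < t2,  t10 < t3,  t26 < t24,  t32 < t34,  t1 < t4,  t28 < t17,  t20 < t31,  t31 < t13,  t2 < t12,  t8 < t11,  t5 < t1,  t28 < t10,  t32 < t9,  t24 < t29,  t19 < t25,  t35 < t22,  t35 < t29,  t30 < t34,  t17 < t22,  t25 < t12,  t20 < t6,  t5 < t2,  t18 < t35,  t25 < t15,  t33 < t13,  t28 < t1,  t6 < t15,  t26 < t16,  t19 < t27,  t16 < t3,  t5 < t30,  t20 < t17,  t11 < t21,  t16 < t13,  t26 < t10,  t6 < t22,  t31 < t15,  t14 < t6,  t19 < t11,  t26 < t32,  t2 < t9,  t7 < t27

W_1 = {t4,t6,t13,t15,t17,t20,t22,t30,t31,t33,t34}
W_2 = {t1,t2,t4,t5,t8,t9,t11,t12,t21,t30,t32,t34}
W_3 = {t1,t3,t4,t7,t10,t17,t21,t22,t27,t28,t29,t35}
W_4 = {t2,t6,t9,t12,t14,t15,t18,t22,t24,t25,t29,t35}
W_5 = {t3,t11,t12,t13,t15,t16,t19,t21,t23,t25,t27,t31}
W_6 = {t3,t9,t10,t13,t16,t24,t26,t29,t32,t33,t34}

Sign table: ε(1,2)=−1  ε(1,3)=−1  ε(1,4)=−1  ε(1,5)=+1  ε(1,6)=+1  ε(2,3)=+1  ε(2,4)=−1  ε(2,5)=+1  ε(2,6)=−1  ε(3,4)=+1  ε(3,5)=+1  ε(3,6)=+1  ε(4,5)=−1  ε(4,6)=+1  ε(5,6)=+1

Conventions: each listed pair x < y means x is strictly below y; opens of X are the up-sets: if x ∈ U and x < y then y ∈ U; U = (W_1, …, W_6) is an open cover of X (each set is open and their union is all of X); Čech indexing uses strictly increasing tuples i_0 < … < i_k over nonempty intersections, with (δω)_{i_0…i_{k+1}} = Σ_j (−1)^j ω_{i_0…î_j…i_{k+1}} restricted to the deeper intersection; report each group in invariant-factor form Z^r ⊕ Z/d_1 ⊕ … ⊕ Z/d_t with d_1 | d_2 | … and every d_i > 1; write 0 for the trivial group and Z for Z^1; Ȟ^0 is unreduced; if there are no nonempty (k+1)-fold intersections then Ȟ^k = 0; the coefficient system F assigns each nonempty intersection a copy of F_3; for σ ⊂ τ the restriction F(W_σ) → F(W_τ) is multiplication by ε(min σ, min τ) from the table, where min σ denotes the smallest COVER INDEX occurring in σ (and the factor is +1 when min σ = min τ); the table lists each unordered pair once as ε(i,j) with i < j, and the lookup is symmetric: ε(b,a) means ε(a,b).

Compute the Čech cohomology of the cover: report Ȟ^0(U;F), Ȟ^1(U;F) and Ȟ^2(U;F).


cover nerve:
  W12={t4,t30,t34} W13={t4,t17,t22} W14={t6,t15,t22} W15={t13,t15,t31} W16={t13,t33,t34} W23={t1,t4,t21} W24={t2,t9,t12} W25={t11,t12,t21} W26={t9,t32,t34} W34={t22,t29,t35} W35={t3,t21,t27} W36={t3,t10,t29} W45={t12,t15,t25} W46={t9,t24,t29} W56={t3,t13,t16}
  W123={t4} W126={t34} W134={t22} W145={t15} W156={t13} W235={t21} W245={t12} W246={t9} W346={t29} W356={t3}
C dims 6,15,10; δ0: rk_F3 6; δ1: rk_F3 9
Ȟ^0: (6−6)−0=0 ⇒ 0
Ȟ^1: (15−9)−6=0 ⇒ 0
Ȟ^2: (10−0)−9=1 ⇒ Z/3

Ȟ^0 = 0, Ȟ^1 = 0 and Ȟ^2 = Z/3


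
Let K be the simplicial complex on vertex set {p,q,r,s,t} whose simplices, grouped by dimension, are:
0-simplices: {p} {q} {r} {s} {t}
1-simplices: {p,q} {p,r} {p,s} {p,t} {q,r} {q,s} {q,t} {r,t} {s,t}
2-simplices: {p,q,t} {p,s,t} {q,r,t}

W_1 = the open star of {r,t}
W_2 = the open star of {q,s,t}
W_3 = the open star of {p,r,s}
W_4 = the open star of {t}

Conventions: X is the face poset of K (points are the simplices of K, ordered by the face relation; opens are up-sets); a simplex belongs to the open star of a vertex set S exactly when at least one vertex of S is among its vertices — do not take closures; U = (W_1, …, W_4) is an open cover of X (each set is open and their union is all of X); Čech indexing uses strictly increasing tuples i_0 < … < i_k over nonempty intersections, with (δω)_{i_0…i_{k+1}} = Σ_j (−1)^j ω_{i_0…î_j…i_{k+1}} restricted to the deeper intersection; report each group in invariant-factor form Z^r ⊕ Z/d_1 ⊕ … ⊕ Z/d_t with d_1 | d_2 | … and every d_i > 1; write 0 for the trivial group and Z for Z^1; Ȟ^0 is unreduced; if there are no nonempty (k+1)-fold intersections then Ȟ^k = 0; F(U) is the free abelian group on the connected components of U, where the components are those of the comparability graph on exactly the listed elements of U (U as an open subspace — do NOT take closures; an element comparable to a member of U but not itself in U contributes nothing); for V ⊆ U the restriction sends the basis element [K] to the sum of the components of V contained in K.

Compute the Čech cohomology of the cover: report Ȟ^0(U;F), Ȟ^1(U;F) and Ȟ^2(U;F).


intersection data:
  W1={{r},{t},{p,r},{p,t},{q,r},{q,t},{r,t},{s,t},{p,q,t},{p,s,t},{q,r,t}} W2={{q},{s},{t},{p,q},{p,s},{p,t},{q,r},{q,s},{q,t},{r,t},{s,t},{p,q,t},{p,s,t},{q,r,t}} W3={{p},{r},{s},{p,q},{p,r},{p,s},{p,t},{q,r},{q,s},{r,t},{s,t},{p,q,t},{p,s,t},{q,r,t}} W4={{t},{p,t},{q,t},{r,t},{s,t},{p,q,t},{p,s,t},{q,r,t}}
  W12={{t},{p,t},{q,r},{q,t},{r,t},{s,t},{p,q,t},{p,s,t},{q,r,t}} W13={{r},{p,r},{p,t},{q,r},{r,t},{s,t},{p,q,t},{p,s,t},{q,r,t}} W14={{t},{p,t},{q,t},{r,t},{s,t},{p,q,t},{p,s,t},{q,r,t}} W23={{s},{p,q},{p,s},{p,t},{q,r},{q,s},{r,t},{s,t},{p,q,t},{p,s,t},{q,r,t}} W24={{t},{p,t},{q,t},{r,t},{s,t},{p,q,t},{p,s,t},{q,r,t}} W34={{p,t},{r,t},{s,t},{p,q,t},{p,s,t},{q,r,t}}
  W123={{p,t},{q,r},{r,t},{s,t},{p,q,t},{p,s,t},{q,r,t}} W124={{t},{p,t},{q,t},{r,t},{s,t},{p,q,t},{p,s,t},{q,r,t}} W134={{p,t},{r,t},{s,t},{p,q,t},{p,s,t},{q,r,t}} W234={{p,t},{r,t},{s,t},{p,q,t},{p,s,t},{q,r,t}}
  W1234={{p,t},{r,t},{s,t},{p,q,t},{p,s,t},{q,r,t}}
components per intersection:
  W1: {{r},{t},{p,r},{p,t},{q,r},{q,t},{r,t},{s,t},{p,q,t},{p,s,t},{q,r,t}}
  W2: {{q},{s},{t},{p,q},{p,s},{p,t},{q,r},{q,s},{q,t},{r,t},{s,t},{p,q,t},{p,s,t},{q,r,t}}
  W3: {{p},{r},{s},{p,q},{p,r},{p,s},{p,t},{q,r},{q,s},{r,t},{s,t},{p,q,t},{p,s,t},{q,r,t}}
  W4: {{t},{p,t},{q,t},{r,t},{s,t},{p,q,t},{p,s,t},{q,r,t}}
  W12: {{t},{p,t},{q,r},{q,t},{r,t},{s,t},{p,q,t},{p,s,t},{q,r,t}}
  W13: {{r},{p,r},{q,r},{r,t},{q,r,t}} {{p,t},{s,t},{p,q,t},{p,s,t}}
  W14: {{t},{p,t},{q,t},{r,t},{s,t},{p,q,t},{p,s,t},{q,r,t}}
  W23: {{s},{p,q},{p,s},{p,t},{q,s},{s,t},{p,q,t},{p,s,t}} {{q,r},{r,t},{q,r,t}}
  W24: {{t},{p,t},{q,t},{r,t},{s,t},{p,q,t},{p,s,t},{q,r,t}}
  W34: {{p,t},{s,t},{p,q,t},{p,s,t}} {{r,t},{q,r,t}}
  W123: {{p,t},{s,t},{p,q,t},{p,s,t}} {{q,r},{r,t},{q,r,t}}
  W124: {{t},{p,t},{q,t},{r,t},{s,t},{p,q,t},{p,s,t},{q,r,t}}
  W134: {{p,t},{s,t},{p,q,t},{p,s,t}} {{r,t},{q,r,t}}
  W234: {{p,t},{s,t},{p,q,t},{p,s,t}} {{r,t},{q,r,t}}
  W1234: {{p,t},{s,t},{p,q,t},{p,s,t}} {{r,t},{q,r,t}}
C dims 4,9,7,2; δ0: rk 3, SNF 1^3; δ1: rk 5, SNF 1^5; δ2: rk 2, SNF 1^2
Ȟ^0 = (4 − 3) − 0 = 1, so Ȟ^0 ≅ Z
Ȟ^1 = (9 − 5) − 3 = 1, so Ȟ^1 ≅ Z
Ȟ^2 = (7 − 2) − 5 = 0, so Ȟ^2 ≅ 0

Ȟ^0 ≅ Z, Ȟ^1 ≅ Z, Ȟ^2 ≅ 0


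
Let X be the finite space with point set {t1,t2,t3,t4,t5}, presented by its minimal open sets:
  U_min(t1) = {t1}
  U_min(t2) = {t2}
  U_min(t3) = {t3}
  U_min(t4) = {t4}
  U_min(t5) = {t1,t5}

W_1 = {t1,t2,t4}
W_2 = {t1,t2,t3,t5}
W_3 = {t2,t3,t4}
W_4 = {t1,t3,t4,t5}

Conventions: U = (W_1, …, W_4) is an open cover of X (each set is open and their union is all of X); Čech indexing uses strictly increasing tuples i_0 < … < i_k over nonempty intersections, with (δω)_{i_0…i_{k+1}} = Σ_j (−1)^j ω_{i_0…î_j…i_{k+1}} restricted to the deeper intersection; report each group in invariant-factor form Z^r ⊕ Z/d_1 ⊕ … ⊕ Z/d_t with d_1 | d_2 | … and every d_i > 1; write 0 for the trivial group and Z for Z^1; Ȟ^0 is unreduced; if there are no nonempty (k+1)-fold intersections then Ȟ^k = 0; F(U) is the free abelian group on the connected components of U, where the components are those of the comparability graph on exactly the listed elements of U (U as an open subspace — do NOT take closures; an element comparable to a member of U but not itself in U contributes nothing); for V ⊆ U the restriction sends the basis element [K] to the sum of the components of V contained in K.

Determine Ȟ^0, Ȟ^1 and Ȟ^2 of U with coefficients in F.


nerve simplices:
  W12={t1,t2} W13={t2,t4} W14={t1,t4} W23={t2,t3} W24={t1,t3,t5} W34={t3,t4}
  W123={t2} W124={t1} W134={t4} W234={t3}
components per intersection:
  W1: {t1} {t2} {t4}
  W2: {t1,t5} {t2} {t3}
  W3: {t2} {t3} {t4}
  W4: {t1,t5} {t3} {t4}
  W12: {t1} {t2}
  W13: {t2} {t4}
  W14: {t1} {t4}
  W23: {t2} {t3}
  W24: {t1,t5} {t3}
  W34: {t3} {t4}
  W123: {t2}
  W124: {t1}
  W134: {t4}
  W234: {t3}
C dims 12,12,4; δ0: rk 8, SNF 1^8; δ1: rk 4, SNF 1^4
degree 0: 12−8−0 = 4 → Ȟ^0 ≅ Z^4
degree 1: 12−4−8 = 0 → Ȟ^1 ≅ 0
degree 2: 4−0−4 = 0 → Ȟ^2 ≅ 0

Ȟ^0 = Z^4, Ȟ^1 = 0 and Ȟ^2 = 0


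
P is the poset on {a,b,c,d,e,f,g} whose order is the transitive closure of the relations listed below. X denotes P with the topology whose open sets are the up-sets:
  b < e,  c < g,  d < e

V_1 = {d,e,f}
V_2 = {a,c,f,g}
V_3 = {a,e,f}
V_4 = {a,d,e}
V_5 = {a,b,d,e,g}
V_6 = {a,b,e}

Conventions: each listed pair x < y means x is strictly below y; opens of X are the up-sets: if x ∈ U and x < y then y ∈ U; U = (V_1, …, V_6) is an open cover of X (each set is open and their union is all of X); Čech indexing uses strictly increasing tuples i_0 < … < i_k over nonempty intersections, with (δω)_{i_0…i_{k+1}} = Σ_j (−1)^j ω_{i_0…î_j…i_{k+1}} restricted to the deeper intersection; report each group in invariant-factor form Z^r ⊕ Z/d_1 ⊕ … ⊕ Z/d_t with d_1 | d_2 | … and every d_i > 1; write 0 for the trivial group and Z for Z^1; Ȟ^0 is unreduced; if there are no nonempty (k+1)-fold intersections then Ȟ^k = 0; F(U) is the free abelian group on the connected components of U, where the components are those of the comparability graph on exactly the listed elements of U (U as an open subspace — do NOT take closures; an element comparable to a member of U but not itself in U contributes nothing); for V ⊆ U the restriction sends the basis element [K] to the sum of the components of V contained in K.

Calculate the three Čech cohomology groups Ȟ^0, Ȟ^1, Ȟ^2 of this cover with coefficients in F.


Ȟ^0(U;F) ≅ Z^4,  Ȟ^1(U;F) ≅ 0,  Ȟ^2(U;F) ≅ 0

nerve of the cover:
  V12={f} V13={e,f} V14={d,e} V15={d,e} V16={e} V23={a,f} V24={a} V25={a,g} V26={a} V34={a,e} V35={a,e} V36={a,e} V45={a,d,e} V46={a,e} V56={a,b,e}
  V123={f} V134={e} V135={e} V136={e} V145={d,e} V146={e} V156={e} V234={a} V235={a} V236={a} V245={a} V246={a} V256={a} V345={a,e} V346={a,e} V356={a,e} V456={a,e}
  V1345={e} V1346={e} V1356={e} V1456={e} V2345={a} V2346={a} V2356={a} V2456={a} V3456={a,e}
  V13456={e} V23456={a}
components per intersection:
  V1: {d,e} {f}
  V2: {a} {c,g} {f}
  V3: {a} {e} {f}
  V4: {a} {d,e}
  V5: {a} {b,d,e} {g}
  V6: {a} {b,e}
  V12: {f}
  V13: {e} {f}
  V14: {d,e}
  V15: {d,e}
  V16: {e}
  V23: {a} {f}
  V24: {a}
  V25: {a} {g}
  V26: {a}
  V34: {a} {e}
  V35: {a} {e}
  V36: {a} {e}
  V45: {a} {d,e}
  V46: {a} {e}
  V56: {a} {b,e}
  V123: {f}
  V134: {e}
  V135: {e}
  V136: {e}
  V145: {d,e}
  V146: {e}
  V156: {e}
  V234: {a}
  V235: {a}
  V236: {a}
  V245: {a}
  V246: {a}
  V256: {a}
  V345: {a} {e}
  V346: {a} {e}
  V356: {a} {e}
  V456: {a} {e}
  V1345: {e}
  V1346: {e}
  V1356: {e}
  V1456: {e}
  V2345: {a}
  V2346: {a}
  V2356: {a}
  V2456: {a}
  V3456: {a} {e}
  V13456: {e}
  V23456: {a}
C dims 15,24,21,10; δ0: rk 11, SNF 1^11; δ1: rk 13, SNF 1^13; δ2: rk 8, SNF 1^8
Ȟ^0 = (15 − 11) − 0 = 4, so Ȟ^0 ≅ Z^4
Ȟ^1 = (24 − 13) − 11 = 0, so Ȟ^1 ≅ 0
Ȟ^2 = (21 − 8) − 13 = 0, so Ȟ^2 ≅ 0


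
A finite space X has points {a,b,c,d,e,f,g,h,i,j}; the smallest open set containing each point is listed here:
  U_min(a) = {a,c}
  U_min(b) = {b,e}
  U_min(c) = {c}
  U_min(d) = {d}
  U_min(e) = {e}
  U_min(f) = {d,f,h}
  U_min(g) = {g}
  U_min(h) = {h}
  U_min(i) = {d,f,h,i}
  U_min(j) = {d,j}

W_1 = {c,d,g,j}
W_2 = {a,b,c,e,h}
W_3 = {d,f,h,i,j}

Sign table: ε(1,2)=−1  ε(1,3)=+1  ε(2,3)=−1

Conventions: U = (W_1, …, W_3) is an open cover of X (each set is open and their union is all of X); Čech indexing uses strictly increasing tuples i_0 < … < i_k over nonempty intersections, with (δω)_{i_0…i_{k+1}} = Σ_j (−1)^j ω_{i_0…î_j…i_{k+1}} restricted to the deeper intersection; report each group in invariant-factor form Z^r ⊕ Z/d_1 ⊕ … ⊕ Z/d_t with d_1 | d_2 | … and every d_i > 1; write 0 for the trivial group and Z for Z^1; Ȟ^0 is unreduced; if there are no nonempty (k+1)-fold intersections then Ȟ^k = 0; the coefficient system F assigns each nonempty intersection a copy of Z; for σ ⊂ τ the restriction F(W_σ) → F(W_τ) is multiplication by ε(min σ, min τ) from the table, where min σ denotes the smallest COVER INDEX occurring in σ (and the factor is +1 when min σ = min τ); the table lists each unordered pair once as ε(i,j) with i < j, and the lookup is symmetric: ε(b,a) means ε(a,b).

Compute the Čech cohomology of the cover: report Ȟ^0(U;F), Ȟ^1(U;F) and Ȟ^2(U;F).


Ȟ^0 = Z, Ȟ^1 = Z and Ȟ^2 = 0

nonempty overlaps:
  W12={c} W13={d,j} W23={h}
C dims 3,3; δ0: rk 2, SNF 1^2
degree 0: 3−2−0 = 1 → Ȟ^0 ≅ Z
degree 1: 3−0−2 = 1 → Ȟ^1 ≅ Z
degree 2: 0−0−0 = 0 → Ȟ^2 ≅ 0


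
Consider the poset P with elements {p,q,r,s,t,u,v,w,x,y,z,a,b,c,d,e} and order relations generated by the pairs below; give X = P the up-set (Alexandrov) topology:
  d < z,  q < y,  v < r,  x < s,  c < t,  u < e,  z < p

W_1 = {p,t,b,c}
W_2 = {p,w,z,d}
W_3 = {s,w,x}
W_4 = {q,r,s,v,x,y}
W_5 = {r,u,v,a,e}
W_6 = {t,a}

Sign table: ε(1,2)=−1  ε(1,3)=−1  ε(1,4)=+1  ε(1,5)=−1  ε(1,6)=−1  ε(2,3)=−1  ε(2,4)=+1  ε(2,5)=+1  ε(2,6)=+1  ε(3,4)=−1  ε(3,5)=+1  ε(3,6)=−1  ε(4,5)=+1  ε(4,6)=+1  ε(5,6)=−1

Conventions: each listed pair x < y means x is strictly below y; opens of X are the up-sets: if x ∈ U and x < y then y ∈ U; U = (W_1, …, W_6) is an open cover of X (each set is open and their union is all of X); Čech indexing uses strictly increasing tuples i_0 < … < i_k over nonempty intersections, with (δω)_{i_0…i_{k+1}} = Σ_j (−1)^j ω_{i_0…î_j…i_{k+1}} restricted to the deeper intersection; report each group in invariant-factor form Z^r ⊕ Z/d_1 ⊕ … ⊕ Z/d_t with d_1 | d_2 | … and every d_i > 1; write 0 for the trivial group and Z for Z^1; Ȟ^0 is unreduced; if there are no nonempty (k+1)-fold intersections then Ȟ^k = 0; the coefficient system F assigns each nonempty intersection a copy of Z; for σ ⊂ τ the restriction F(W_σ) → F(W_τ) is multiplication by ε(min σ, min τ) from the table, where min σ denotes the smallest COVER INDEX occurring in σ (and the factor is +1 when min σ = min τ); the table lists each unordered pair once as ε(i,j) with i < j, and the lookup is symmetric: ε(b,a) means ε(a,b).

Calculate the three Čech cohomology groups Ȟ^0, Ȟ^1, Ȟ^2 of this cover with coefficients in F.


nerve of the cover:
  W12={p} W16={t} W23={w} W34={s,x} W45={r,v} W56={a}
C dims 6,6; δ0: rk 6, SNF 1^5·2
Ȟ^0 = (6 − 6) − 0 = 0, so Ȟ^0 ≅ 0
Ȟ^1 = (6 − 0) − 6 = 0 plus torsion [2], so Ȟ^1 ≅ Z/2
Ȟ^2 = (0 − 0) − 0 = 0, so Ȟ^2 ≅ 0

Ȟ^0(U;F) ≅ 0; Ȟ^1(U;F) ≅ Z/2; Ȟ^2(U;F) ≅ 0


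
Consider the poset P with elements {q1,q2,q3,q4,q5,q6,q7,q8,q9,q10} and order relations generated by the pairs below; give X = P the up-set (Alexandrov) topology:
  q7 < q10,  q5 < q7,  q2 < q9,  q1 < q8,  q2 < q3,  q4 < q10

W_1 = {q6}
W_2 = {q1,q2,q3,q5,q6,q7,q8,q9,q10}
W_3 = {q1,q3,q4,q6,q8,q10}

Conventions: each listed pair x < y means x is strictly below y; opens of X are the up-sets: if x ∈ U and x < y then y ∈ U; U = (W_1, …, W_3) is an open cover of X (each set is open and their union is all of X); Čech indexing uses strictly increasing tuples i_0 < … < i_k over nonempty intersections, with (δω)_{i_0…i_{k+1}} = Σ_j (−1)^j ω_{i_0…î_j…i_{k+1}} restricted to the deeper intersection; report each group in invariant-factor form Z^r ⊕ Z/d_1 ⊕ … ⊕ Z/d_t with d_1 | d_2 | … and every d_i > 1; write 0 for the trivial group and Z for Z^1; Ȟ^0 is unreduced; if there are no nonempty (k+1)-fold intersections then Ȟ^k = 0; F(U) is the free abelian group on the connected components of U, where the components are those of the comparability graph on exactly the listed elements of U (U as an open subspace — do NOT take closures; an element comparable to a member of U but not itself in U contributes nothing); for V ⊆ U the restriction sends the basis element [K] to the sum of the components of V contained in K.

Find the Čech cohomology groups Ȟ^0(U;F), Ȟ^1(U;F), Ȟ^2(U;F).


nonempty intersections:
  W12={q6} W13={q6} W23={q1,q3,q6,q8,q10}
  W123={q6}
components per intersection:
  W1: {q6}
  W2: {q1,q8} {q2,q3,q9} {q5,q7,q10} {q6}
  W3: {q1,q8} {q3} {q4,q10} {q6}
  W12: {q6}
  W13: {q6}
  W23: {q1,q8} {q3} {q6} {q10}
  W123: {q6}
C dims 9,6,1; δ0: rk 5, SNF 1^5; δ1: rk 1, SNF 1^1
Ȟ^0: (9−5)−0=4 ⇒ Z^4
Ȟ^1: (6−1)−5=0 ⇒ 0
Ȟ^2: (1−0)−1=0 ⇒ 0

Ȟ^0 = Z^4; Ȟ^1 = 0; Ȟ^2 = 0


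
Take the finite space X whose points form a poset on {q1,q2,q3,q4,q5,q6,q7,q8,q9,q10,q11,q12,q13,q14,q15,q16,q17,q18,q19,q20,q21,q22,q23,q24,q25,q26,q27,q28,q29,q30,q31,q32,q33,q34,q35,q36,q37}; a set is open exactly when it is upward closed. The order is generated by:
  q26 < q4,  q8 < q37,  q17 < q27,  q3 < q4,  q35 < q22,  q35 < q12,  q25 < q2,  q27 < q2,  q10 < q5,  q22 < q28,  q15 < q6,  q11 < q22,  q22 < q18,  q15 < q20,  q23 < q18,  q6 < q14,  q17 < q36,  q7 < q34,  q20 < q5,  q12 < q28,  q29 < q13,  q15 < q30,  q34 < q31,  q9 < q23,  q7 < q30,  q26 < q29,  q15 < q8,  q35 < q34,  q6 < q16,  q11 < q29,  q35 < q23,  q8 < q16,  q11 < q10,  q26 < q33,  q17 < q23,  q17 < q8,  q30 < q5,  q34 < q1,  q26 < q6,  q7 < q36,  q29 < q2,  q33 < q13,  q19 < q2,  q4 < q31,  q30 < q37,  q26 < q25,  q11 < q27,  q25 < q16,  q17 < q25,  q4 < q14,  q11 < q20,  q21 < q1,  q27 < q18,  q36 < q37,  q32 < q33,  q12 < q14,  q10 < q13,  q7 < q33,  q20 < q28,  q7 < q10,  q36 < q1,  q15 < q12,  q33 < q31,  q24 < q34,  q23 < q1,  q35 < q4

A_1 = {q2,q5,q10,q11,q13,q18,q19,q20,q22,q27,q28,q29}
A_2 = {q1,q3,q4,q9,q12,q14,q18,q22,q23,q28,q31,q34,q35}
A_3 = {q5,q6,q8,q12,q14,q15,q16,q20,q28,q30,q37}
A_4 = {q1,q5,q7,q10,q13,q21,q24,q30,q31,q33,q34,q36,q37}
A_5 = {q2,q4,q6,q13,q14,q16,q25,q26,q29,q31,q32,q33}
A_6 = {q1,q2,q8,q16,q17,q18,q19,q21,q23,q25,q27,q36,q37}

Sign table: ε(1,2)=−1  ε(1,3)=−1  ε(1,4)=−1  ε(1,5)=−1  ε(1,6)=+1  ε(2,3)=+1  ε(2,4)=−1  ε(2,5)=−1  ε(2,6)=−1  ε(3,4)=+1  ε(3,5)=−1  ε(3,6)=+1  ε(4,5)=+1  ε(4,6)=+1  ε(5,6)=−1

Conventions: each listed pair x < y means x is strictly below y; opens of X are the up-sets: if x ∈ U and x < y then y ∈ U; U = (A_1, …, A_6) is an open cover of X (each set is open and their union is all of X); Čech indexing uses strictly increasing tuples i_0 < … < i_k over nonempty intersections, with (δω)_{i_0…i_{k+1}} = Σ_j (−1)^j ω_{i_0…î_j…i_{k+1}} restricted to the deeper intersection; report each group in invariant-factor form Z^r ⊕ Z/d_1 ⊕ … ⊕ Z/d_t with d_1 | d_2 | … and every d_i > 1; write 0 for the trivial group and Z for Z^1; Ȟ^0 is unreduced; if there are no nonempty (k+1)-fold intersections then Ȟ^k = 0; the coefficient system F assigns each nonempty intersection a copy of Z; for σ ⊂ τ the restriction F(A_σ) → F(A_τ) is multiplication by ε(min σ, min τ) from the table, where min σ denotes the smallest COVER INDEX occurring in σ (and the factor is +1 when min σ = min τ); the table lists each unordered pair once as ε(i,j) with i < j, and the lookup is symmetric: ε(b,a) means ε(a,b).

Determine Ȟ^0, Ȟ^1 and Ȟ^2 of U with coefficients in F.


Ȟ^0 ≅ 0,  Ȟ^1 ≅ Z/2,  Ȟ^2 ≅ Z

nonempty intersections:
  A12={q18,q22,q28} A13={q5,q20,q28} A14={q5,q10,q13} A15={q2,q13,q29} A16={q2,q18,q19,q27} A23={q12,q14,q28} A24={q1,q31,q34} A25={q4,q14,q31} A26={q1,q18,q23} A34={q5,q30,q37} A35={q6,q14,q16} A36={q8,q16,q37} A45={q13,q31,q33} A46={q1,q21,q36,q37} A56={q2,q16,q25}
  A123={q28} A126={q18} A134={q5} A145={q13} A156={q2} A235={q14} A245={q31} A246={q1} A346={q37} A356={q16}
C dims 6,15,10; δ0: rk 6, SNF 1^5·2; δ1: rk 9, SNF 1^9
Ȟ^0: (6−6)−0=0 ⇒ 0
Ȟ^1: (15−9)−6=0 plus torsion [2] ⇒ Z/2
Ȟ^2: (10−0)−9=1 ⇒ Z


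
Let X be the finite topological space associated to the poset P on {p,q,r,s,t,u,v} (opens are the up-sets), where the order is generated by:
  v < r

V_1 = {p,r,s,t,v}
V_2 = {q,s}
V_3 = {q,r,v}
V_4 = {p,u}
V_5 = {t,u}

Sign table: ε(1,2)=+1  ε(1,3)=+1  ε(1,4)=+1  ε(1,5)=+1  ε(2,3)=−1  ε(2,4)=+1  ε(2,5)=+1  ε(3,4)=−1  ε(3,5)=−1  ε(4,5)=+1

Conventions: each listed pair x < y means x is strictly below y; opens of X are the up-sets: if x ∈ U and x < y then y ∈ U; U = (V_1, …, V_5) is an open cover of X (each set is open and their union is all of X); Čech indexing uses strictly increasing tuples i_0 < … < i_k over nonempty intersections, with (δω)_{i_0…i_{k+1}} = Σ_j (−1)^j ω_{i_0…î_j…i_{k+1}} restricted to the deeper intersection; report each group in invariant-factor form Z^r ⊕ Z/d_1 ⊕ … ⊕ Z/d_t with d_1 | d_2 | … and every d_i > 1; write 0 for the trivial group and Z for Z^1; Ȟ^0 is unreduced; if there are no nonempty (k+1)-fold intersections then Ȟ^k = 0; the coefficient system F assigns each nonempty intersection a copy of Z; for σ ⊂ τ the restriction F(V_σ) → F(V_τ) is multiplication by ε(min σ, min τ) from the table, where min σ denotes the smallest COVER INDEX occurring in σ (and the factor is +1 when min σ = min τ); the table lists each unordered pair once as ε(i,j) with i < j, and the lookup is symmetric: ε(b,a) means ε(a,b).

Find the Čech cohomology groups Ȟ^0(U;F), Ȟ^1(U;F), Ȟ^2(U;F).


intersection data:
  V12={s} V13={r,v} V14={p} V15={t} V23={q} V45={u}
C dims 5,6; δ0: rk 5, SNF 1^4·2
Ȟ^0 = (5 − 5) − 0 = 0, so Ȟ^0 ≅ 0
Ȟ^1 = (6 − 0) − 5 = 1 plus torsion [2], so Ȟ^1 ≅ Z ⊕ Z/2
Ȟ^2 = (0 − 0) − 0 = 0, so Ȟ^2 ≅ 0

Ȟ^0 = 0,  Ȟ^1 = Z ⊕ Z/2,  Ȟ^2 = 0


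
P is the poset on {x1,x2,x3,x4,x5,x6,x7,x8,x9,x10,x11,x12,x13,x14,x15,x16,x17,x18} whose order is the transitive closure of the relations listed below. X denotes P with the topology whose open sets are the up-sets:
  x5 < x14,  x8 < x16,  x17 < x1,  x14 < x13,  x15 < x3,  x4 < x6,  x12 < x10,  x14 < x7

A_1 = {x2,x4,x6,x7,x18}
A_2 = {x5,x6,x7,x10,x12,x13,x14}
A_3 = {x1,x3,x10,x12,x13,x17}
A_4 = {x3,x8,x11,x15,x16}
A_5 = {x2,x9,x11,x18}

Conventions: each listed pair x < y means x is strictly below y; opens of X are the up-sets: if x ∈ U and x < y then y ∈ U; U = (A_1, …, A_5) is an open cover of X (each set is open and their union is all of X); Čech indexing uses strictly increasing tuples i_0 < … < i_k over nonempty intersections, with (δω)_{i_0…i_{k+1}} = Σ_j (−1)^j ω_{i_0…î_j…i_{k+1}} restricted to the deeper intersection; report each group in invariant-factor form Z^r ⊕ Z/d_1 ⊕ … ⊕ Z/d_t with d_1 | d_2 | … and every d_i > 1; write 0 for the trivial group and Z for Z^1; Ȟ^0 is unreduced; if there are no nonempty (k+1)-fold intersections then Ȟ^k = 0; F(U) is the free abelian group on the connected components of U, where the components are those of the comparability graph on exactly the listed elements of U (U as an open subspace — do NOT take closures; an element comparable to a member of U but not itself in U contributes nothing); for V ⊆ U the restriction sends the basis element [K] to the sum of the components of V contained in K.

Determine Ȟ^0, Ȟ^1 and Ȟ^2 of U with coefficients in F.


Ȟ^0 = Z^10; Ȟ^1 = 0; Ȟ^2 = 0

nonempty intersections:
  A12={x6,x7} A15={x2,x18} A23={x10,x12,x13} A34={x3} A45={x11}
components per intersection:
  A1: {x2} {x4,x6} {x7} {x18}
  A2: {x5,x7,x13,x14} {x6} {x10,x12}
  A3: {x1,x17} {x3} {x10,x12} {x13}
  A4: {x3,x15} {x8,x16} {x11}
  A5: {x2} {x9} {x11} {x18}
  A12: {x6} {x7}
  A15: {x2} {x18}
  A23: {x10,x12} {x13}
  A34: {x3}
  A45: {x11}
C dims 18,8; δ0: rk 8, SNF 1^8
Ȟ^0: (18−8)−0=10 ⇒ Z^10
Ȟ^1: (8−0)−8=0 ⇒ 0
Ȟ^2: (0−0)−0=0 ⇒ 0


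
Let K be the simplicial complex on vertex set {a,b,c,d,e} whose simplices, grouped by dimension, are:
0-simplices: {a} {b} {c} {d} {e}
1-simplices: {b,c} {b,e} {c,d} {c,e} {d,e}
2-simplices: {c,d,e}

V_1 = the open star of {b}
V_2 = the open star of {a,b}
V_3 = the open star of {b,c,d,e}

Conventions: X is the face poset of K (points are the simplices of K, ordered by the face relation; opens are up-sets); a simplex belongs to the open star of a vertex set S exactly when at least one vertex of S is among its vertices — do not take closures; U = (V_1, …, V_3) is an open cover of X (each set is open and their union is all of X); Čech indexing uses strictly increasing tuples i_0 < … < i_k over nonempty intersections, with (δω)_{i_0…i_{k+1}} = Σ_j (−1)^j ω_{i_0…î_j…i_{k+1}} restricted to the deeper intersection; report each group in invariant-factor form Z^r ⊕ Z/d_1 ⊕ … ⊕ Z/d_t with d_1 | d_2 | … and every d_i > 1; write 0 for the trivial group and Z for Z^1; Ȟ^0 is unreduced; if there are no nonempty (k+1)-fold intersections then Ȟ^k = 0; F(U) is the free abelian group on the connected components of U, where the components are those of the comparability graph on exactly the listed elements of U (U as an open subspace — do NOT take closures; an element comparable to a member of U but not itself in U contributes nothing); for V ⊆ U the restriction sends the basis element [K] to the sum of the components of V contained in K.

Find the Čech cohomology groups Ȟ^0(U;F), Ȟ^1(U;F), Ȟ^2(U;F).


Ȟ^0 ≅ Z^2,  Ȟ^1 ≅ 0,  Ȟ^2 ≅ 0

intersection data:
  V1={{b},{b,c},{b,e}} V2={{a},{b},{b,c},{b,e}} V3={{b},{c},{d},{e},{b,c},{b,e},{c,d},{c,e},{d,e},{c,d,e}}
  V12={{b},{b,c},{b,e}} V13={{b},{b,c},{b,e}} V23={{b},{b,c},{b,e}}
  V123={{b},{b,c},{b,e}}
components per intersection:
  V1: {{b},{b,c},{b,e}}
  V2: {{a}} {{b},{b,c},{b,e}}
  V3: {{b},{c},{d},{e},{b,c},{b,e},{c,d},{c,e},{d,e},{c,d,e}}
  V12: {{b},{b,c},{b,e}}
  V13: {{b},{b,c},{b,e}}
  V23: {{b},{b,c},{b,e}}
  V123: {{b},{b,c},{b,e}}
C dims 4,3,1; δ0: rk 2, SNF 1^2; δ1: rk 1, SNF 1^1
Ȟ^0 = (4 − 2) − 0 = 2, so Ȟ^0 ≅ Z^2
Ȟ^1 = (3 − 1) − 2 = 0, so Ȟ^1 ≅ 0
Ȟ^2 = (1 − 0) − 1 = 0, so Ȟ^2 ≅ 0


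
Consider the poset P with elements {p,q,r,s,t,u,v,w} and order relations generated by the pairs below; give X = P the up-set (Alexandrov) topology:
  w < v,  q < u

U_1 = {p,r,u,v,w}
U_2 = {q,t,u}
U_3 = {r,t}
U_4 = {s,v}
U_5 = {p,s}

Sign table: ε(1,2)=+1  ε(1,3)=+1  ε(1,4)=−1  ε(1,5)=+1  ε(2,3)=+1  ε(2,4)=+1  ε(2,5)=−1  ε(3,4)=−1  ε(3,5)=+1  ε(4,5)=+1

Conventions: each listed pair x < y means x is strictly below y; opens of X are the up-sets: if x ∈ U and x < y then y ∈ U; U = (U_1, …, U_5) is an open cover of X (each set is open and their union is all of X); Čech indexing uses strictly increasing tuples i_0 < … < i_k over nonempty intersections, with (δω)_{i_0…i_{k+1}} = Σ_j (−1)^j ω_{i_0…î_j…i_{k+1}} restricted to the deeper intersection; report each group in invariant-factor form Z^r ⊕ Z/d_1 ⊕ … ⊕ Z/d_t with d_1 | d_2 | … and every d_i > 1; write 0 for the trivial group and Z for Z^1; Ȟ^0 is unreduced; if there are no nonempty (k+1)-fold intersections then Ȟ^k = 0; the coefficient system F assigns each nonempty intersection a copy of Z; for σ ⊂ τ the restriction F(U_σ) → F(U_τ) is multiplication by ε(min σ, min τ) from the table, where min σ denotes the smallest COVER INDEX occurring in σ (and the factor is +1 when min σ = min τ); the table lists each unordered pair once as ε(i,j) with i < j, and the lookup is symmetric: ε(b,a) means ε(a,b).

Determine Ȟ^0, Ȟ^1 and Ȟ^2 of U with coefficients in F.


nonempty intersections:
  U12={u} U13={r} U14={v} U15={p} U23={t} U45={s}
C dims 5,6; δ0: rk 5, SNF 1^4·2
Ȟ^0: (5−5)−0=0 ⇒ 0
Ȟ^1: (6−0)−5=1 plus torsion [2] ⇒ Z ⊕ Z/2
Ȟ^2: (0−0)−0=0 ⇒ 0

Ȟ^0(U;F) ≅ 0,  Ȟ^1(U;F) ≅ Z ⊕ Z/2,  Ȟ^2(U;F) ≅ 0


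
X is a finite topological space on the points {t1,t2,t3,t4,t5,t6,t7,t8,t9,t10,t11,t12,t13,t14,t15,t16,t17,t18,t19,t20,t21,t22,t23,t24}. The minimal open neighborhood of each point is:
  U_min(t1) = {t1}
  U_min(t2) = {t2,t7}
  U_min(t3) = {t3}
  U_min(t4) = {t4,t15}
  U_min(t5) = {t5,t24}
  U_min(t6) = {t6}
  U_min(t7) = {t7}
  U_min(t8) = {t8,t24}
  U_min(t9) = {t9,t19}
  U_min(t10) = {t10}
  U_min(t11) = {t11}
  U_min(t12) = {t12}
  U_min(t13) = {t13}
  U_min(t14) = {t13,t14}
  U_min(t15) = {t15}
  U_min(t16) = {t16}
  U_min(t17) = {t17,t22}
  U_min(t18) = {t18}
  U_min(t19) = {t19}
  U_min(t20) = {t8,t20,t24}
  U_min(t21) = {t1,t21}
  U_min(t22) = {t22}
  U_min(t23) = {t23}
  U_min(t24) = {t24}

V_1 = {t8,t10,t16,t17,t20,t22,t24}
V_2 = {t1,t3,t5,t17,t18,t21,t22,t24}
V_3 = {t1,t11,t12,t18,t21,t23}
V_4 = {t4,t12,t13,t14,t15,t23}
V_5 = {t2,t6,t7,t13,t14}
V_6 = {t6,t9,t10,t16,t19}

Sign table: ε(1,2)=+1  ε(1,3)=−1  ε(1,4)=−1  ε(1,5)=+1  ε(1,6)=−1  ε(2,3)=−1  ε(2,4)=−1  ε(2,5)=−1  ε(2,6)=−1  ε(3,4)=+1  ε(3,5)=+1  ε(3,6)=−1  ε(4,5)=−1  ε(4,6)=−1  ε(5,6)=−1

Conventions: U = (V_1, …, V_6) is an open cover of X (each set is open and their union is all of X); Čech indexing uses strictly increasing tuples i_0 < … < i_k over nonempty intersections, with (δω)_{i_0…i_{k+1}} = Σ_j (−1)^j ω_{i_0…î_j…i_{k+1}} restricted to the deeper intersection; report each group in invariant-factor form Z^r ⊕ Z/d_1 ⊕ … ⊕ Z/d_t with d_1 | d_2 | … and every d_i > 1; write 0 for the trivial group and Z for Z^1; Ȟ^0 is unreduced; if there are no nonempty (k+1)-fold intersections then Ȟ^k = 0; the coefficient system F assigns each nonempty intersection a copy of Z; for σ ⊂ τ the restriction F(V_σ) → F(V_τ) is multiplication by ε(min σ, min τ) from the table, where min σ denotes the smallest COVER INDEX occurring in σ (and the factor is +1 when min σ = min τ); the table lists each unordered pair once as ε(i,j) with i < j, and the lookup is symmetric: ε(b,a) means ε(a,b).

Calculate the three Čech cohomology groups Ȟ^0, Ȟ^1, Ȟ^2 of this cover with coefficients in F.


intersection data:
  V12={t17,t22,t24} V16={t10,t16} V23={t1,t18,t21} V34={t12,t23} V45={t13,t14} V56={t6}
C dims 6,6; δ0: rk 5, SNF 1^5
Ȟ^0 = (6 − 5) − 0 = 1, so Ȟ^0 ≅ Z
Ȟ^1 = (6 − 0) − 5 = 1, so Ȟ^1 ≅ Z
Ȟ^2 = (0 − 0) − 0 = 0, so Ȟ^2 ≅ 0

Ȟ^0 ≅ Z; Ȟ^1 ≅ Z; Ȟ^2 ≅ 0


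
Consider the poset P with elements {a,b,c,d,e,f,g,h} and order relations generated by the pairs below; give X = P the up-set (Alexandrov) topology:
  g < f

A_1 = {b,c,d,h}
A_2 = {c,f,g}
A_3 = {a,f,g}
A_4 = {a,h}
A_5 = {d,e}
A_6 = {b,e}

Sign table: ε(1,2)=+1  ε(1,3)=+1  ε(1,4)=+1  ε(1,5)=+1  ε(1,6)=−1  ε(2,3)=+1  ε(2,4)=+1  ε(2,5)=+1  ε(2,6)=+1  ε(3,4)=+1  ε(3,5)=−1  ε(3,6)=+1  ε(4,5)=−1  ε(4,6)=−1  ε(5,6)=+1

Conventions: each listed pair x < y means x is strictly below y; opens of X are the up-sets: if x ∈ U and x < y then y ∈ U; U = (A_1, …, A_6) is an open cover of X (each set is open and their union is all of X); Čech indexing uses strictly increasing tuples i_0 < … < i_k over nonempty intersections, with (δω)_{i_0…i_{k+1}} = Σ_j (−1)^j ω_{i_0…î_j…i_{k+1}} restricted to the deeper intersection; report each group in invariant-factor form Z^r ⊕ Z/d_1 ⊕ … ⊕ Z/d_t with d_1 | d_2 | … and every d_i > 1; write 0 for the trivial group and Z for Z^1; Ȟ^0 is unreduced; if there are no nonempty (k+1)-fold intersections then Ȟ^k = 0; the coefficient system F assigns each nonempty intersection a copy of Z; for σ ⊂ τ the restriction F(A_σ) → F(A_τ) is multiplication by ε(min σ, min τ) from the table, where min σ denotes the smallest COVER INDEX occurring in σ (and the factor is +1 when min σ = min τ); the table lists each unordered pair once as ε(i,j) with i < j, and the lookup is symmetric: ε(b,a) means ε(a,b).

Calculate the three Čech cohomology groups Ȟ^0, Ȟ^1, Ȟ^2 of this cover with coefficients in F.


Ȟ^0 = 0,  Ȟ^1 = Z ⊕ Z/2,  Ȟ^2 = 0

intersection data:
  A12={c} A14={h} A15={d} A16={b} A23={f,g} A34={a} A56={e}
C dims 6,7; δ0: rk 6, SNF 1^5·2
Ȟ^0 = (6 − 6) − 0 = 0, so Ȟ^0 ≅ 0
Ȟ^1 = (7 − 0) − 6 = 1 plus torsion [2], so Ȟ^1 ≅ Z ⊕ Z/2
Ȟ^2 = (0 − 0) − 0 = 0, so Ȟ^2 ≅ 0


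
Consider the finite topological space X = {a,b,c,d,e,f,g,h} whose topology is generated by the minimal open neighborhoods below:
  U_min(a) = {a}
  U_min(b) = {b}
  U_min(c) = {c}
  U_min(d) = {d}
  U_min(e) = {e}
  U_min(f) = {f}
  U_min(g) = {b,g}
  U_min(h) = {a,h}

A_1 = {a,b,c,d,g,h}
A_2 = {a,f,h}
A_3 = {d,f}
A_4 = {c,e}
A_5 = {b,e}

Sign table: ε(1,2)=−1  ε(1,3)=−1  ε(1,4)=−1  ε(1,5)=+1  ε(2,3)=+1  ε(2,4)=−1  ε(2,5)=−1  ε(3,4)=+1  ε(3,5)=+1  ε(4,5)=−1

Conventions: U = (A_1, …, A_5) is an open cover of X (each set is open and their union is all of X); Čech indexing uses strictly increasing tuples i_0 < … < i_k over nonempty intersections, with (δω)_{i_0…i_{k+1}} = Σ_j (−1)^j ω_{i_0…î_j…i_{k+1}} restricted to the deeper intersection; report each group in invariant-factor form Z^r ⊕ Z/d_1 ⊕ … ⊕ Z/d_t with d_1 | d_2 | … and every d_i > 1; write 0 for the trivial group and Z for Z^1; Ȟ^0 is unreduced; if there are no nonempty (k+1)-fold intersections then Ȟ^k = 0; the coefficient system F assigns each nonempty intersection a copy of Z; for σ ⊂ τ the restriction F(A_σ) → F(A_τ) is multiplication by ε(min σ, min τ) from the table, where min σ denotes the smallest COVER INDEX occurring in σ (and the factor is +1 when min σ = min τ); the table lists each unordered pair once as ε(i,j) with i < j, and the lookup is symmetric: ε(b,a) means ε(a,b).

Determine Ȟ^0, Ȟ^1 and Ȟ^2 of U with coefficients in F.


Ȟ^0 = Z,  Ȟ^1 = Z^2,  Ȟ^2 = 0

cover nerve:
  A12={a,h} A13={d} A14={c} A15={b} A23={f} A45={e}
C dims 5,6; δ0: rk 4, SNF 1^4
Ȟ^0: (5−4)−0=1 ⇒ Z
Ȟ^1: (6−0)−4=2 ⇒ Z^2
Ȟ^2: (0−0)−0=0 ⇒ 0


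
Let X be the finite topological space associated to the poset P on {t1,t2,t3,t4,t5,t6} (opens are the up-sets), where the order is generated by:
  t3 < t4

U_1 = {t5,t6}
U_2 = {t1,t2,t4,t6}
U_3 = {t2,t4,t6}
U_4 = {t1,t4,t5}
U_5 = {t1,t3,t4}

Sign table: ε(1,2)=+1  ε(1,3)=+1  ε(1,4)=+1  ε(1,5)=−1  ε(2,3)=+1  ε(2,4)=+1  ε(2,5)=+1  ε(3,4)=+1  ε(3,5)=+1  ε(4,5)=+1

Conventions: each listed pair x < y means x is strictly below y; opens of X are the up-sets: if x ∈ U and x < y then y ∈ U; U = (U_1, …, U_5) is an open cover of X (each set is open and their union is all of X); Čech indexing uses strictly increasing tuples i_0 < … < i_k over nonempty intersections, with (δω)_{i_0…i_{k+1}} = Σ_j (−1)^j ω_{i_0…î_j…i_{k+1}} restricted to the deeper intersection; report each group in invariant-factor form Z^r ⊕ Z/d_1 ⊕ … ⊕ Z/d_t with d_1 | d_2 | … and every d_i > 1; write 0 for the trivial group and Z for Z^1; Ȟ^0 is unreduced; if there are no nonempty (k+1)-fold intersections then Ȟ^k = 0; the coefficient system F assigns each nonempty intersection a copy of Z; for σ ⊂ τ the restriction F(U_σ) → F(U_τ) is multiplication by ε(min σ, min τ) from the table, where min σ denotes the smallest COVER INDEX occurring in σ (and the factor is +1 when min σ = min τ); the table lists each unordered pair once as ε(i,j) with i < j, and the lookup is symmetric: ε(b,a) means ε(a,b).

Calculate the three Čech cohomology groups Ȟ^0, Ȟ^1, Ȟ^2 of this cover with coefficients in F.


nonempty overlaps:
  U12={t6} U13={t6} U14={t5} U23={t2,t4,t6} U24={t1,t4} U25={t1,t4} U34={t4} U35={t4} U45={t1,t4}
  U123={t6} U234={t4} U235={t4} U245={t1,t4} U345={t4}
  U2345={t4}
C dims 5,9,5,1; δ0: rk 4, SNF 1^4; δ1: rk 4, SNF 1^4; δ2: rk 1, SNF 1^1
degree 0: 5−4−0 = 1 → Ȟ^0 ≅ Z
degree 1: 9−4−4 = 1 → Ȟ^1 ≅ Z
degree 2: 5−1−4 = 0 → Ȟ^2 ≅ 0

Ȟ^0(U;F) ≅ Z; Ȟ^1(U;F) ≅ Z; Ȟ^2(U;F) ≅ 0
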